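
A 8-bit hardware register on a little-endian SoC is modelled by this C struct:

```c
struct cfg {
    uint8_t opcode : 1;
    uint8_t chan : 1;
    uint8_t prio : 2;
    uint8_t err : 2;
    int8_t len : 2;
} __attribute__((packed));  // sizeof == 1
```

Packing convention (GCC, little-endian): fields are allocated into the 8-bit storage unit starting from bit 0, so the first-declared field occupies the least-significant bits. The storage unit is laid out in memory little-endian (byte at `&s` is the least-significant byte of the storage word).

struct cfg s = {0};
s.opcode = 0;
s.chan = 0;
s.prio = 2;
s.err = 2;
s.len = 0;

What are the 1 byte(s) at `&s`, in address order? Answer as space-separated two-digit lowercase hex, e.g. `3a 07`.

opcode (1b) val=0 bits=0x0 at bit 0: 0x00
chan (1b) val=0 bits=0x0 at bit 1: 0x00
prio (2b) val=2 bits=0x2 at bit 2: 0x08
err (2b) val=2 bits=0x2 at bit 4: 0x28
len (2b) val=0 bits=0x0 at bit 6: 0x28
word = 0x28 → little-endian bytes:
  [0]=0x28

28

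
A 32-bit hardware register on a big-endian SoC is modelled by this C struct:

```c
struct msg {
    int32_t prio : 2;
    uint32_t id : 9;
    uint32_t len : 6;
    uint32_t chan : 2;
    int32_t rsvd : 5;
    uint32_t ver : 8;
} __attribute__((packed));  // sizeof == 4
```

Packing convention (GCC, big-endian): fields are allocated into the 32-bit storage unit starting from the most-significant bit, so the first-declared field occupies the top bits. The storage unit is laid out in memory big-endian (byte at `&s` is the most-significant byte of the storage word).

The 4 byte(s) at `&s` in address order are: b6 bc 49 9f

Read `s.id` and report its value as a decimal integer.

437

[0]=0xb6 [1]=0xbc [2]=0x49 [3]=0x9f (big-endian) → word 0xb6bc499f
prio:2 @ bit 30 → (0xb6bc499f>>30)&0x3 = 0x2
id:9 @ bit 21 → (0xb6bc499f>>21)&0x1ff = 0x1b5  ←
len:6 @ bit 15 → (0xb6bc499f>>15)&0x3f = 0x38
chan:2 @ bit 13 → (0xb6bc499f>>13)&0x3 = 0x2
rsvd:5 @ bit 8 → (0xb6bc499f>>8)&0x1f = 0x9
ver:8 @ bit 0 → (0xb6bc499f>>0)&0xff = 0x9f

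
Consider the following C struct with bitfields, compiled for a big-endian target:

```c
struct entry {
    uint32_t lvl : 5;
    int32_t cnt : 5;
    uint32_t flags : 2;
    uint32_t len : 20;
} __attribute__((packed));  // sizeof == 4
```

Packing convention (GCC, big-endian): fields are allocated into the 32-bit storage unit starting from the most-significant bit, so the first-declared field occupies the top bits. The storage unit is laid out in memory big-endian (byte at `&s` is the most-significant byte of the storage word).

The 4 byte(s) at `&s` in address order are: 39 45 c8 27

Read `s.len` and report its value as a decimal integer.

[0]=0x39 [1]=0x45 [2]=0xc8 [3]=0x27 (big-endian) → word 0x3945c827
lvl:5 @ bit 27 → (0x3945c827>>27)&0x1f = 0x7
cnt:5 @ bit 22 → (0x3945c827>>22)&0x1f = 0x5
flags:2 @ bit 20 → (0x3945c827>>20)&0x3 = 0x0
len:20 @ bit 0 → (0x3945c827>>0)&0xfffff = 0x5c827  ←

378919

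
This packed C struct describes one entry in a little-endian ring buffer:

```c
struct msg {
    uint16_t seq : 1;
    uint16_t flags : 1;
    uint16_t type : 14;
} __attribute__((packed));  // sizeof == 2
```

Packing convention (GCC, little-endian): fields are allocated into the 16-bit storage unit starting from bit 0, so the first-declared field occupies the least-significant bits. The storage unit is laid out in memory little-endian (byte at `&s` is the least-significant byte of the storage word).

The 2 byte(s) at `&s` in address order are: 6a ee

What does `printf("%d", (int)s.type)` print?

[0]=0x6a [1]=0xee (little-endian) → word 0xee6a
seq [0+:1] = (word>>0) & 0x1 = 0
flags [1+:1] = (word>>1) & 0x1 = 1
type [2+:14] = (word>>2) & 0x3fff = 15258  ←

15258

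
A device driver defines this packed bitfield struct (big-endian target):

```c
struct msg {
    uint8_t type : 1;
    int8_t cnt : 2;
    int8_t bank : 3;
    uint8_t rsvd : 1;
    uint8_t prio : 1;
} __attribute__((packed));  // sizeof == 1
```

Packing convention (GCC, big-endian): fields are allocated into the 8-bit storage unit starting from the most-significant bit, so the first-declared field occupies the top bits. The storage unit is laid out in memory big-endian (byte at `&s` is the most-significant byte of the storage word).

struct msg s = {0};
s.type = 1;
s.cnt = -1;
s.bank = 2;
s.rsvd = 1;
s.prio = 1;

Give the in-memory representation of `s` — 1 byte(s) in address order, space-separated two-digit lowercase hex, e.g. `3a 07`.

type:1 = 1 → 0x1 << 7 → word 0x80
cnt:2 = -1 → 0x3 << 5 → word 0xe0
bank:3 = 2 → 0x2 << 2 → word 0xe8
rsvd:1 = 1 → 0x1 << 1 → word 0xea
prio:1 = 1 → 0x1 << 0 → word 0xeb
word = 0xeb → big-endian bytes:
  [0]=0xeb

eb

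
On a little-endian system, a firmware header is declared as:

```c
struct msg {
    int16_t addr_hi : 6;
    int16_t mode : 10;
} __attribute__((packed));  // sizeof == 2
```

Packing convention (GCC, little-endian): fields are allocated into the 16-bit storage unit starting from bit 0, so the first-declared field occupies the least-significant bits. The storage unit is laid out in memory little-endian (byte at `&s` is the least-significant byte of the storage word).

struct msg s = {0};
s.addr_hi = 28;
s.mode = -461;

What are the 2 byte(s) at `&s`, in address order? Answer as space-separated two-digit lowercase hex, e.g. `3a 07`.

dc 8c

addr_hi:6 = 28 → 0x1c << 0 → word 0x001c
mode:10 = -461 → 0x233 << 6 → word 0x8cdc
word = 0x8cdc → little-endian bytes:
  [0]=0xdc  [1]=0x8c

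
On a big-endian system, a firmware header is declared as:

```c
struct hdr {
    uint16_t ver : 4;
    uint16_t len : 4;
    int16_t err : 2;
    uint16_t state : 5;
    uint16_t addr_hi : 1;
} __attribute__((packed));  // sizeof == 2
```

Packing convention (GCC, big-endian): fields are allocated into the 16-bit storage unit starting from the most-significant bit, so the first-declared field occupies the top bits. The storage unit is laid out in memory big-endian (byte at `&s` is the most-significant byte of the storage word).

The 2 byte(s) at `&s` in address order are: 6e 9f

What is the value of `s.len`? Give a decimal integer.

14

[0]=0x6e [1]=0x9f (big-endian) → word 0x6e9f
ver [12+:4] = (word>>12) & 0xf = 6
len [8+:4] = (word>>8) & 0xf = 14  ←
err [6+:2] = (word>>6) & 0x3 = 2
state [1+:5] = (word>>1) & 0x1f = 15
addr_hi [0+:1] = (word>>0) & 0x1 = 1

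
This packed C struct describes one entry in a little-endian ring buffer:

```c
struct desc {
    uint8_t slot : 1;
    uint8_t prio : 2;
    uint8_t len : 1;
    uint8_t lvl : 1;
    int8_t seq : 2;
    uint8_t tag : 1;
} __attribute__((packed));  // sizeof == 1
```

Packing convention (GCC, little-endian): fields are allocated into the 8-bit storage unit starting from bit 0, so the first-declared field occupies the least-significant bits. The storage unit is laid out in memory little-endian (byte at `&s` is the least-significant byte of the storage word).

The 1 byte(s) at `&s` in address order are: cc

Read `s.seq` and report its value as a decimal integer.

[0]=0xcc (little-endian) → word 0xcc
slot:1 @ bit 0 → (0xcc>>0)&0x1 = 0x0
prio:2 @ bit 1 → (0xcc>>1)&0x3 = 0x2
len:1 @ bit 3 → (0xcc>>3)&0x1 = 0x1
lvl:1 @ bit 4 → (0xcc>>4)&0x1 = 0x0
seq:2 @ bit 5 → (0xcc>>5)&0x3 = 0x2  ←
tag:1 @ bit 7 → (0xcc>>7)&0x1 = 0x1
seq signed 2b, MSB=1: 2 - 4 = -2

-2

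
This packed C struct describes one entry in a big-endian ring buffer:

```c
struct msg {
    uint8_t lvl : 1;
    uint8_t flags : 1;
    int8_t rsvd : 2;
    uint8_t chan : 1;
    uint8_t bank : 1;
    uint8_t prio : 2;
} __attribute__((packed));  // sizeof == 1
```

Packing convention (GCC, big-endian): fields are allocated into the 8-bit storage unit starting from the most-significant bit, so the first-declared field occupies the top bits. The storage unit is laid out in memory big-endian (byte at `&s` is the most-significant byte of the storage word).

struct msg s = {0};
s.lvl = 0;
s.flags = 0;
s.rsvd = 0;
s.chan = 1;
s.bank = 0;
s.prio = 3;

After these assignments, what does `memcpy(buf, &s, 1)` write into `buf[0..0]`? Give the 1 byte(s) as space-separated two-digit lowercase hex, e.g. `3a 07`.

0b

lvl:1 = 0 → 0x0 << 7 → word 0x00
flags:1 = 0 → 0x0 << 6 → word 0x00
rsvd:2 = 0 → 0x0 << 4 → word 0x00
chan:1 = 1 → 0x1 << 3 → word 0x08
bank:1 = 0 → 0x0 << 2 → word 0x08
prio:2 = 3 → 0x3 << 0 → word 0x0b
word = 0x0b → big-endian bytes:
  [0]=0x0b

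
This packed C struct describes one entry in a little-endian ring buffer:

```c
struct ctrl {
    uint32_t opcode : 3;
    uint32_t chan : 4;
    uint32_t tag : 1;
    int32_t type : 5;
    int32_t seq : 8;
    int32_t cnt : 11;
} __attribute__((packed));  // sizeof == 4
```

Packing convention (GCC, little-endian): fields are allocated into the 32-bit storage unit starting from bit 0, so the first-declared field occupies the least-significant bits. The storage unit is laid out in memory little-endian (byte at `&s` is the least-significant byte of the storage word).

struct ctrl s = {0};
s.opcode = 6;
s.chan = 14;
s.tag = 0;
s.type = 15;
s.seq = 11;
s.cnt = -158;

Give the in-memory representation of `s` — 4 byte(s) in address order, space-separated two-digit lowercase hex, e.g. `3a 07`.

76 6f 41 ec

opcode (3b) val=6 bits=0x6 at bit 0: 0x00000006
chan (4b) val=14 bits=0xe at bit 3: 0x00000076
tag (1b) val=0 bits=0x0 at bit 7: 0x00000076
type (5b) val=15 bits=0xf at bit 8: 0x00000f76
seq (8b) val=11 bits=0xb at bit 13: 0x00016f76
cnt (11b) val=-158 bits=0x762 at bit 21: 0xec416f76
word = 0xec416f76 → little-endian bytes:
  [0]=0x76  [1]=0x6f  [2]=0x41  [3]=0xec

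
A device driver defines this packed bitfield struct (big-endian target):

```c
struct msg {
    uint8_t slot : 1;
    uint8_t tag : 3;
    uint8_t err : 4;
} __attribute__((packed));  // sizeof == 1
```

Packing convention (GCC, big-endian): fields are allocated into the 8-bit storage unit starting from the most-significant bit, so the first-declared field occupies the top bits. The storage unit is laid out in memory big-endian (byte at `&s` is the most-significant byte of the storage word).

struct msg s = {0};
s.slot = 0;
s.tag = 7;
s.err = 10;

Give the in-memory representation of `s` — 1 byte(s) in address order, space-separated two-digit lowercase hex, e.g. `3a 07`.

7a

[7+:1] slot=0 & 0x1 = 0x0; word=0x00
[4+:3] tag=7 & 0x7 = 0x7; word=0x70
[0+:4] err=10 & 0xf = 0xa; word=0x7a
word = 0x7a → big-endian bytes:
  [0]=0x7a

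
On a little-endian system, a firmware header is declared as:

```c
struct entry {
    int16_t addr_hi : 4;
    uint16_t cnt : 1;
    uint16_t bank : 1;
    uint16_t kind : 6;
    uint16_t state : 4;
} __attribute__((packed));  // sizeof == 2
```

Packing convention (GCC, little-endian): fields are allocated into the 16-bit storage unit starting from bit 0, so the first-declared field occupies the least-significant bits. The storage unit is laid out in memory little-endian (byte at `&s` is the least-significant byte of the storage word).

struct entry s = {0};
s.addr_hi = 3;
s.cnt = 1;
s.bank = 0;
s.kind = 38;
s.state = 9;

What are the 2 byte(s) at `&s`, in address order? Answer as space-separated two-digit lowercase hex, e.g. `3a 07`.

93 99

addr_hi:4 = 3 → 0x3 << 0 → word 0x0003
cnt:1 = 1 → 0x1 << 4 → word 0x0013
bank:1 = 0 → 0x0 << 5 → word 0x0013
kind:6 = 38 → 0x26 << 6 → word 0x0993
state:4 = 9 → 0x9 << 12 → word 0x9993
word = 0x9993 → little-endian bytes:
  [0]=0x93  [1]=0x99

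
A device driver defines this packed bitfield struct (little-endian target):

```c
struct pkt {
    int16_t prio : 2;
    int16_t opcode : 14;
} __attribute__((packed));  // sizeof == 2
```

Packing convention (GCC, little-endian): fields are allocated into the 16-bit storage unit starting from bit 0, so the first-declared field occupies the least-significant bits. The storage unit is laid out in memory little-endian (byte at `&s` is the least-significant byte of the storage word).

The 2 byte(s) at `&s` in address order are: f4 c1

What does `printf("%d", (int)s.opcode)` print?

[0]=0xf4 [1]=0xc1 (little-endian) → word 0xc1f4
prio:2 @ bit 0 → (0xc1f4>>0)&0x3 = 0x0
opcode:14 @ bit 2 → (0xc1f4>>2)&0x3fff = 0x307d  ←
opcode signed 14b, MSB=1: 12413 - 16384 = -3971

-3971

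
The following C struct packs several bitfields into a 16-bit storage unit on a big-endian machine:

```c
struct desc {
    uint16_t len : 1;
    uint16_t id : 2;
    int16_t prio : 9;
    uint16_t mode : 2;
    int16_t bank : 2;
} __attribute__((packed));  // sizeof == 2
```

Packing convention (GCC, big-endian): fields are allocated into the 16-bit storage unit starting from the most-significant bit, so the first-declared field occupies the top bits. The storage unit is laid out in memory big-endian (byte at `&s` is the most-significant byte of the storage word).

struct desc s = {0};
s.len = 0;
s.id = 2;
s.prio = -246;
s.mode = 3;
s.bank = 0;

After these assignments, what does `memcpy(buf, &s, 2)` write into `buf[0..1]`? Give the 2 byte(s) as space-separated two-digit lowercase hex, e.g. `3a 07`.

50 ac

len:1 = 0 → 0x0 << 15 → word 0x0000
id:2 = 2 → 0x2 << 13 → word 0x4000
prio:9 = -246 → 0x10a << 4 → word 0x50a0
mode:2 = 3 → 0x3 << 2 → word 0x50ac
bank:2 = 0 → 0x0 << 0 → word 0x50ac
word = 0x50ac → big-endian bytes:
  [0]=0x50  [1]=0xac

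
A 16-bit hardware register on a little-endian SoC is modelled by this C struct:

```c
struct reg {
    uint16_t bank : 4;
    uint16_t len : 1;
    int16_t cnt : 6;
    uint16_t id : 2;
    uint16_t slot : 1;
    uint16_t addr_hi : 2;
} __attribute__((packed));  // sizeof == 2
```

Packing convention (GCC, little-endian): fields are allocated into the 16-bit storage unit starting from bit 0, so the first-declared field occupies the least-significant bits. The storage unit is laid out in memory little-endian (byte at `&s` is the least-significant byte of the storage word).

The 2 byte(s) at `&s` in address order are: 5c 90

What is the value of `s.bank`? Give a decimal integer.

12

[0]=0x5c [1]=0x90 (little-endian) → word 0x905c
bank:4 @ bit 0 → (0x905c>>0)&0xf = 0xc  ←
len:1 @ bit 4 → (0x905c>>4)&0x1 = 0x1
cnt:6 @ bit 5 → (0x905c>>5)&0x3f = 0x2
id:2 @ bit 11 → (0x905c>>11)&0x3 = 0x2
slot:1 @ bit 13 → (0x905c>>13)&0x1 = 0x0
addr_hi:2 @ bit 14 → (0x905c>>14)&0x3 = 0x2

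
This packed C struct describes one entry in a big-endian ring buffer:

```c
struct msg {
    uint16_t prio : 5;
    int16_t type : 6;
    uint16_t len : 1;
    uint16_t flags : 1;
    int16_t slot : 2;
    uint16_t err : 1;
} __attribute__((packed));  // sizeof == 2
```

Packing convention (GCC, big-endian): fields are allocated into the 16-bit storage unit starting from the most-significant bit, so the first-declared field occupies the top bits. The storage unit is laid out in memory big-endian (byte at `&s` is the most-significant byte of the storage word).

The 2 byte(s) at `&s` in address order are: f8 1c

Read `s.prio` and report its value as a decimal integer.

31

[0]=0xf8 [1]=0x1c (big-endian) → word 0xf81c
prio:5 @ bit 11 → (0xf81c>>11)&0x1f = 0x1f  ←
type:6 @ bit 5 → (0xf81c>>5)&0x3f = 0x0
len:1 @ bit 4 → (0xf81c>>4)&0x1 = 0x1
flags:1 @ bit 3 → (0xf81c>>3)&0x1 = 0x1
slot:2 @ bit 1 → (0xf81c>>1)&0x3 = 0x2
err:1 @ bit 0 → (0xf81c>>0)&0x1 = 0x0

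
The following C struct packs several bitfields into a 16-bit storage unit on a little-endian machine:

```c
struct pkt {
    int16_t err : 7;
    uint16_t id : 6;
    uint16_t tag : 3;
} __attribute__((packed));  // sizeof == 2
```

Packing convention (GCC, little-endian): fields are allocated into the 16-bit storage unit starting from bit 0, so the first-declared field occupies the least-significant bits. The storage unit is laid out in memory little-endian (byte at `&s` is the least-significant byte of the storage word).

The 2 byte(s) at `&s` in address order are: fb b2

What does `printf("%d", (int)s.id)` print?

37

[0]=0xfb [1]=0xb2 (little-endian) → word 0xb2fb
err:7 @ bit 0 → (0xb2fb>>0)&0x7f = 0x7b
id:6 @ bit 7 → (0xb2fb>>7)&0x3f = 0x25  ←
tag:3 @ bit 13 → (0xb2fb>>13)&0x7 = 0x5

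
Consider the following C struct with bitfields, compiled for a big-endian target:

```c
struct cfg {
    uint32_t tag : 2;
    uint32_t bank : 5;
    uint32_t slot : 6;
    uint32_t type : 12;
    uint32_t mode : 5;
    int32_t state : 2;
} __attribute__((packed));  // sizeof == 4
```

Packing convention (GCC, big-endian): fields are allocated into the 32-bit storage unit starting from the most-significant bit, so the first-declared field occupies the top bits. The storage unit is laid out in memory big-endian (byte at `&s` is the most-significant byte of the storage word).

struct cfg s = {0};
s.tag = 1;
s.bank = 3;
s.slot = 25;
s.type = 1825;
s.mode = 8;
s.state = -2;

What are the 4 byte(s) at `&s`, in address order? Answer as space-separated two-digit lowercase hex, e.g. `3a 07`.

46 cb 90 a2

tag (2b) val=1 bits=0x1 at bit 30: 0x40000000
bank (5b) val=3 bits=0x3 at bit 25: 0x46000000
slot (6b) val=25 bits=0x19 at bit 19: 0x46c80000
type (12b) val=1825 bits=0x721 at bit 7: 0x46cb9080
mode (5b) val=8 bits=0x8 at bit 2: 0x46cb90a0
state (2b) val=-2 bits=0x2 at bit 0: 0x46cb90a2
word = 0x46cb90a2 → big-endian bytes:
  [0]=0x46  [1]=0xcb  [2]=0x90  [3]=0xa2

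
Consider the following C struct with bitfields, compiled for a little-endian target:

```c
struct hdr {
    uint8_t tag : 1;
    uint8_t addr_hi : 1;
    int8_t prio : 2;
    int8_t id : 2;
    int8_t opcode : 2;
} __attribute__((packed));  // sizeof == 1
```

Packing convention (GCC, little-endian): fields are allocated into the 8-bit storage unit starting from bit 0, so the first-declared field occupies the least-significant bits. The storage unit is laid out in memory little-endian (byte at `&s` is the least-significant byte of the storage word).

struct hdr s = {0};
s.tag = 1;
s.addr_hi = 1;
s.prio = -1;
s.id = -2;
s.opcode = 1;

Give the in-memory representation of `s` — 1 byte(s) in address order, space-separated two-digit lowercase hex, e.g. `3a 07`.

6f

tag (1b) val=1 bits=0x1 at bit 0: 0x01
addr_hi (1b) val=1 bits=0x1 at bit 1: 0x03
prio (2b) val=-1 bits=0x3 at bit 2: 0x0f
id (2b) val=-2 bits=0x2 at bit 4: 0x2f
opcode (2b) val=1 bits=0x1 at bit 6: 0x6f
word = 0x6f → little-endian bytes:
  [0]=0x6f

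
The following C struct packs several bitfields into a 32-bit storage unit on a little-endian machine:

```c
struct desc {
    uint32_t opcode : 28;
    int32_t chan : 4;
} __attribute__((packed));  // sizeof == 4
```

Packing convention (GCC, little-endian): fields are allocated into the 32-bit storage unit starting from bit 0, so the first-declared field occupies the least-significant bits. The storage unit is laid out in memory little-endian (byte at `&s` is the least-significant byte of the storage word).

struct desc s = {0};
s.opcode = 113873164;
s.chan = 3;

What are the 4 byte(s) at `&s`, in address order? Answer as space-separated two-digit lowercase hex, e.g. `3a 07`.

opcode:28 = 113873164 → 0x6c9910c << 0 → word 0x06c9910c
chan:4 = 3 → 0x3 << 28 → word 0x36c9910c
word = 0x36c9910c → little-endian bytes:
  [0]=0x0c  [1]=0x91  [2]=0xc9  [3]=0x36

0c 91 c9 36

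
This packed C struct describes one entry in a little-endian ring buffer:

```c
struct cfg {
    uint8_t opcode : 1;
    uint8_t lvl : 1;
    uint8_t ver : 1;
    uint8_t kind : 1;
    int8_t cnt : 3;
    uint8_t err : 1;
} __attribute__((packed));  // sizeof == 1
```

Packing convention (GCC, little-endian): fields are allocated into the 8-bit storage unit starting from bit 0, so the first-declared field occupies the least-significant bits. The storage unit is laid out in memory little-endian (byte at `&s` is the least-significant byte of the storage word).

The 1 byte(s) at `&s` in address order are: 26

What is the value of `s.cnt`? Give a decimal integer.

[0]=0x26 (little-endian) → word 0x26
opcode:1 @ bit 0 → (0x26>>0)&0x1 = 0x0
lvl:1 @ bit 1 → (0x26>>1)&0x1 = 0x1
ver:1 @ bit 2 → (0x26>>2)&0x1 = 0x1
kind:1 @ bit 3 → (0x26>>3)&0x1 = 0x0
cnt:3 @ bit 4 → (0x26>>4)&0x7 = 0x2  ←
err:1 @ bit 7 → (0x26>>7)&0x1 = 0x0
cnt signed 3b, MSB=0: value = 2

2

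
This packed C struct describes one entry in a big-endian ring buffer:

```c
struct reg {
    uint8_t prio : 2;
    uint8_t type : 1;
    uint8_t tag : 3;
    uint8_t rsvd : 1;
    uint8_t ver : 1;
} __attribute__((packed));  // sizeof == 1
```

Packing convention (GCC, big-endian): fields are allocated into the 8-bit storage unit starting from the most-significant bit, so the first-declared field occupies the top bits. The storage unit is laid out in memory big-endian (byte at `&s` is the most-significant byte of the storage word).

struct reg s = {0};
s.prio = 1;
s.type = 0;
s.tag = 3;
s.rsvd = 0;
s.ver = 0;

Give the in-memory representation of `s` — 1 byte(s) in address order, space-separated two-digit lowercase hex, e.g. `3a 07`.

4c

[6+:2] prio=1 & 0x3 = 0x1; word=0x40
[5+:1] type=0 & 0x1 = 0x0; word=0x40
[2+:3] tag=3 & 0x7 = 0x3; word=0x4c
[1+:1] rsvd=0 & 0x1 = 0x0; word=0x4c
[0+:1] ver=0 & 0x1 = 0x0; word=0x4c
word = 0x4c → big-endian bytes:
  [0]=0x4c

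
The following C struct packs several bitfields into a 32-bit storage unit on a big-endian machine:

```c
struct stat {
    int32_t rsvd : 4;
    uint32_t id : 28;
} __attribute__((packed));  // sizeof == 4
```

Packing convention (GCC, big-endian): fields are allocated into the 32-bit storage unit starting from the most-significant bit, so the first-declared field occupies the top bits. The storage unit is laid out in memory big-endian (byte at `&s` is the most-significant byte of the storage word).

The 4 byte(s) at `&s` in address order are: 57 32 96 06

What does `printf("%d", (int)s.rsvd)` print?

[0]=0x57 [1]=0x32 [2]=0x96 [3]=0x06 (big-endian) → word 0x57329606
rsvd [28+:4] = (word>>28) & 0xf = 5  ←
id [0+:28] = (word>>0) & 0xfffffff = 120755718
rsvd signed 4b, MSB=0: value = 5

5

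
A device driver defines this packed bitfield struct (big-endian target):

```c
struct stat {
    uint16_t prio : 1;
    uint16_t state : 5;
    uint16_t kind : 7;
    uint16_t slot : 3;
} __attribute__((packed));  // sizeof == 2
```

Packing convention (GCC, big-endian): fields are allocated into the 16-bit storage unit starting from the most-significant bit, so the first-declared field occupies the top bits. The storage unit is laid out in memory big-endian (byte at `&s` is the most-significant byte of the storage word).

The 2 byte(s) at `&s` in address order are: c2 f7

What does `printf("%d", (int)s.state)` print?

16

[0]=0xc2 [1]=0xf7 (big-endian) → word 0xc2f7
prio:1 @ bit 15 → (0xc2f7>>15)&0x1 = 0x1
state:5 @ bit 10 → (0xc2f7>>10)&0x1f = 0x10  ←
kind:7 @ bit 3 → (0xc2f7>>3)&0x7f = 0x5e
slot:3 @ bit 0 → (0xc2f7>>0)&0x7 = 0x7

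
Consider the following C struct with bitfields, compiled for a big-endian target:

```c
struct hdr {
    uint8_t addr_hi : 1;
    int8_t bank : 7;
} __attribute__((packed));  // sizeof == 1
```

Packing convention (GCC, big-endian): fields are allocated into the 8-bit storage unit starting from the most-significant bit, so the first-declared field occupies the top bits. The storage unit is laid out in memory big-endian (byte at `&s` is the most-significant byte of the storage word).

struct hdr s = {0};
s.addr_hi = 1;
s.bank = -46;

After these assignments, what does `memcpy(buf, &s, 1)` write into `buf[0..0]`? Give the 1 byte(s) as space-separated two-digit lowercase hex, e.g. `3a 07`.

d2

addr_hi:1 = 1 → 0x1 << 7 → word 0x80
bank:7 = -46 → 0x52 << 0 → word 0xd2
word = 0xd2 → big-endian bytes:
  [0]=0xd2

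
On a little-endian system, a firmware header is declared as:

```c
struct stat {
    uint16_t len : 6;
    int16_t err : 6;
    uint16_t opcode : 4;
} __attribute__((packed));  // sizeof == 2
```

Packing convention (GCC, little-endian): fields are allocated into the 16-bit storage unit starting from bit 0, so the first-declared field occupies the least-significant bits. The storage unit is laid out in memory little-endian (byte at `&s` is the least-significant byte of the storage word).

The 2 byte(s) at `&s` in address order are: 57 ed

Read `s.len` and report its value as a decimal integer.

23

[0]=0x57 [1]=0xed (little-endian) → word 0xed57
len:6 @ bit 0 → (0xed57>>0)&0x3f = 0x17  ←
err:6 @ bit 6 → (0xed57>>6)&0x3f = 0x35
opcode:4 @ bit 12 → (0xed57>>12)&0xf = 0xe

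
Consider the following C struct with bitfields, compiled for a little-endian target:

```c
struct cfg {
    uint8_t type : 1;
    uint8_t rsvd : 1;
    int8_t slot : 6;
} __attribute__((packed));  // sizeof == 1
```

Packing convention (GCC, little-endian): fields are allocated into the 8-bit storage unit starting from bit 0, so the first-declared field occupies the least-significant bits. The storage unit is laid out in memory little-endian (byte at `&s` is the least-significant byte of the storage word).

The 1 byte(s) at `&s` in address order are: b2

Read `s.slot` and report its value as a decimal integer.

-20

[0]=0xb2 (little-endian) → word 0xb2
type [0+:1] = (word>>0) & 0x1 = 0
rsvd [1+:1] = (word>>1) & 0x1 = 1
slot [2+:6] = (word>>2) & 0x3f = 44  ←
slot signed 6b, MSB=1: 44 - 64 = -20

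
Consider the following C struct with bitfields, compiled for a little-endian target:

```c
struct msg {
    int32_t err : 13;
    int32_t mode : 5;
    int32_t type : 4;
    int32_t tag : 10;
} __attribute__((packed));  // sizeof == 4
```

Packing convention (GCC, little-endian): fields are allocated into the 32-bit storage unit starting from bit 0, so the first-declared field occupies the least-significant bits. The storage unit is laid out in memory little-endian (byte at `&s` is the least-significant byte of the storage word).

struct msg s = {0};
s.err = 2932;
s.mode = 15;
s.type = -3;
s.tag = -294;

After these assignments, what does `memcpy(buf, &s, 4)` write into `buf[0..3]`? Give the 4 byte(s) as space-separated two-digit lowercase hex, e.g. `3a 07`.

[0+:13] err=2932 & 0x1fff = 0xb74; word=0x00000b74
[13+:5] mode=15 & 0x1f = 0xf; word=0x0001eb74
[18+:4] type=-3 & 0xf = 0xd; word=0x0035eb74
[22+:10] tag=-294 & 0x3ff = 0x2da; word=0xb6b5eb74
word = 0xb6b5eb74 → little-endian bytes:
  [0]=0x74  [1]=0xeb  [2]=0xb5  [3]=0xb6

74 eb b5 b6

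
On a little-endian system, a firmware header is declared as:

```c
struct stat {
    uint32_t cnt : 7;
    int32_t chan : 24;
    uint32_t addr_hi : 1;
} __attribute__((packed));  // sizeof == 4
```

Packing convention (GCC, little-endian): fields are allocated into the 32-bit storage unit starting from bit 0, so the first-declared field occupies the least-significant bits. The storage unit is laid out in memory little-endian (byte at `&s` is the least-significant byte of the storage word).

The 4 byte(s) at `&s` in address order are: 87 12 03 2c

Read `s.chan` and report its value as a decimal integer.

5768741

[0]=0x87 [1]=0x12 [2]=0x03 [3]=0x2c (little-endian) → word 0x2c031287
cnt [0+:7] = (word>>0) & 0x7f = 7
chan [7+:24] = (word>>7) & 0xffffff = 5768741  ←
addr_hi [31+:1] = (word>>31) & 0x1 = 0
chan signed 24b, MSB=0: value = 5768741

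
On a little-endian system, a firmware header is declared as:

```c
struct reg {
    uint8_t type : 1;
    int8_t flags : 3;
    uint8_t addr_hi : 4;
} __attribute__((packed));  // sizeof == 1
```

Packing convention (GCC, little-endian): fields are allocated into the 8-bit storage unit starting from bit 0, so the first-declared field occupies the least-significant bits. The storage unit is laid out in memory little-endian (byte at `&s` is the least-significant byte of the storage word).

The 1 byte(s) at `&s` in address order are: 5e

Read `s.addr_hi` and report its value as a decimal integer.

[0]=0x5e (little-endian) → word 0x5e
type:1 @ bit 0 → (0x5e>>0)&0x1 = 0x0
flags:3 @ bit 1 → (0x5e>>1)&0x7 = 0x7
addr_hi:4 @ bit 4 → (0x5e>>4)&0xf = 0x5  ←

5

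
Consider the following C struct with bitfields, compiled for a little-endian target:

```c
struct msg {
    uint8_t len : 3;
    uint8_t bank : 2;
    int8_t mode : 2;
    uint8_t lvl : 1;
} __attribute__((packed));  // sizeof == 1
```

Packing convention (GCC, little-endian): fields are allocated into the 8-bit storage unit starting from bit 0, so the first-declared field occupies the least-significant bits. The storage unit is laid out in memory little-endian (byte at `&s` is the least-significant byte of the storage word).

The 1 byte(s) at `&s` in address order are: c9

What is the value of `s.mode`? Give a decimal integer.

[0]=0xc9 (little-endian) → word 0xc9
len:3 @ bit 0 → (0xc9>>0)&0x7 = 0x1
bank:2 @ bit 3 → (0xc9>>3)&0x3 = 0x1
mode:2 @ bit 5 → (0xc9>>5)&0x3 = 0x2  ←
lvl:1 @ bit 7 → (0xc9>>7)&0x1 = 0x1
mode signed 2b, MSB=1: 2 - 4 = -2

-2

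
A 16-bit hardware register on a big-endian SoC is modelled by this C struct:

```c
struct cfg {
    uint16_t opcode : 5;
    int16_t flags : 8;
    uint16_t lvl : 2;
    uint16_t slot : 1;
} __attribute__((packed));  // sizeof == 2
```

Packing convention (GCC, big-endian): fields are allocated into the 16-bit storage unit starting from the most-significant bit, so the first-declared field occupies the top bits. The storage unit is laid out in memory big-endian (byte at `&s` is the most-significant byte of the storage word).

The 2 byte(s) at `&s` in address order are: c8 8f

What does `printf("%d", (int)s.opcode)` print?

25

[0]=0xc8 [1]=0x8f (big-endian) → word 0xc88f
opcode [11+:5] = (word>>11) & 0x1f = 25  ←
flags [3+:8] = (word>>3) & 0xff = 17
lvl [1+:2] = (word>>1) & 0x3 = 3
slot [0+:1] = (word>>0) & 0x1 = 1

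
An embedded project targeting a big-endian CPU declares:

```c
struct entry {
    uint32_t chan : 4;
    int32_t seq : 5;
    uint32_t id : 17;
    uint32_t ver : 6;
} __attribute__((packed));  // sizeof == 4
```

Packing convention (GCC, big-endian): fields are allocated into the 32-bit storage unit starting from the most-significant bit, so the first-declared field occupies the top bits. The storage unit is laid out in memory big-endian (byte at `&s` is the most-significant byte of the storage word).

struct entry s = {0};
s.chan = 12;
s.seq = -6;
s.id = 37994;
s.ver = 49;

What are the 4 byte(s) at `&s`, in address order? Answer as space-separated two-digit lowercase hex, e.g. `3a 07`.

cd 25 1a b1

chan (4b) val=12 bits=0xc at bit 28: 0xc0000000
seq (5b) val=-6 bits=0x1a at bit 23: 0xcd000000
id (17b) val=37994 bits=0x946a at bit 6: 0xcd251a80
ver (6b) val=49 bits=0x31 at bit 0: 0xcd251ab1
word = 0xcd251ab1 → big-endian bytes:
  [0]=0xcd  [1]=0x25  [2]=0x1a  [3]=0xb1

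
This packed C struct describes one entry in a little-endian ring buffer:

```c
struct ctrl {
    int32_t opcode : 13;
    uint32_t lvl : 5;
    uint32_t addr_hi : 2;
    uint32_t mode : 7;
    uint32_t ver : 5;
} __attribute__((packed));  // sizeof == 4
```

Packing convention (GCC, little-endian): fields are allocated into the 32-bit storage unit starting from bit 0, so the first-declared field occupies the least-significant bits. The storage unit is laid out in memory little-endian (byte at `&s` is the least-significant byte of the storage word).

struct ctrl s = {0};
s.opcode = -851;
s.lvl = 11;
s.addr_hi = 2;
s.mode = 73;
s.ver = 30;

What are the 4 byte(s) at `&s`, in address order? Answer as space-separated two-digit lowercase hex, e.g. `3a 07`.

ad 7c 99 f4

[0+:13] opcode=-851 & 0x1fff = 0x1cad; word=0x00001cad
[13+:5] lvl=11 & 0x1f = 0xb; word=0x00017cad
[18+:2] addr_hi=2 & 0x3 = 0x2; word=0x00097cad
[20+:7] mode=73 & 0x7f = 0x49; word=0x04997cad
[27+:5] ver=30 & 0x1f = 0x1e; word=0xf4997cad
word = 0xf4997cad → little-endian bytes:
  [0]=0xad  [1]=0x7c  [2]=0x99  [3]=0xf4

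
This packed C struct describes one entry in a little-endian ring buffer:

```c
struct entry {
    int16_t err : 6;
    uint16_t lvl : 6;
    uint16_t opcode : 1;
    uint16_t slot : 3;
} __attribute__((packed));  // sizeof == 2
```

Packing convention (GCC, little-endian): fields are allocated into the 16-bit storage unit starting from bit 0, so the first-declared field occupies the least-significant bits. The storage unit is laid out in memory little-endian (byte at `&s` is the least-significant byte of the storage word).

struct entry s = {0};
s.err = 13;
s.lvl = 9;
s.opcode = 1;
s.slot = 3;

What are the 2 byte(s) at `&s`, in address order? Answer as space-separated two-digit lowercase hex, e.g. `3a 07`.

[0+:6] err=13 & 0x3f = 0xd; word=0x000d
[6+:6] lvl=9 & 0x3f = 0x9; word=0x024d
[12+:1] opcode=1 & 0x1 = 0x1; word=0x124d
[13+:3] slot=3 & 0x7 = 0x3; word=0x724d
word = 0x724d → little-endian bytes:
  [0]=0x4d  [1]=0x72

4d 72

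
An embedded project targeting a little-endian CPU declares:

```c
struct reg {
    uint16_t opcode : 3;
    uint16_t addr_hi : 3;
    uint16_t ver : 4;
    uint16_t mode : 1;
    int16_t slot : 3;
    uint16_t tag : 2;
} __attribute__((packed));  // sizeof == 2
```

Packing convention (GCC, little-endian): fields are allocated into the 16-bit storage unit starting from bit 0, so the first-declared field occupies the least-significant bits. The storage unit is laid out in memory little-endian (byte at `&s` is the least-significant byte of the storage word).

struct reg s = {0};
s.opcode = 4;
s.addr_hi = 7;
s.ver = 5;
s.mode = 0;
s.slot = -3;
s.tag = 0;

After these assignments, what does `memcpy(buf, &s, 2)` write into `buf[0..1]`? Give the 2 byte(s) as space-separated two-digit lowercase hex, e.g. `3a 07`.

[0+:3] opcode=4 & 0x7 = 0x4; word=0x0004
[3+:3] addr_hi=7 & 0x7 = 0x7; word=0x003c
[6+:4] ver=5 & 0xf = 0x5; word=0x017c
[10+:1] mode=0 & 0x1 = 0x0; word=0x017c
[11+:3] slot=-3 & 0x7 = 0x5; word=0x297c
[14+:2] tag=0 & 0x3 = 0x0; word=0x297c
word = 0x297c → little-endian bytes:
  [0]=0x7c  [1]=0x29

7c 29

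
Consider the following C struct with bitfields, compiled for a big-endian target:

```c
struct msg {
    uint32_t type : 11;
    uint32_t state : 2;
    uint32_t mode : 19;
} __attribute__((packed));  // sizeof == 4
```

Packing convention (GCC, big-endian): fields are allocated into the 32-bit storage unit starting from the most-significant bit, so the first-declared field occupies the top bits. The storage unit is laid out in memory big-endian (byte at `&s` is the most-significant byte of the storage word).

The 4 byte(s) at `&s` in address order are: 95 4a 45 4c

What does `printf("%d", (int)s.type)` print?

[0]=0x95 [1]=0x4a [2]=0x45 [3]=0x4c (big-endian) → word 0x954a454c
type:11 @ bit 21 → (0x954a454c>>21)&0x7ff = 0x4aa  ←
state:2 @ bit 19 → (0x954a454c>>19)&0x3 = 0x1
mode:19 @ bit 0 → (0x954a454c>>0)&0x7ffff = 0x2454c

1194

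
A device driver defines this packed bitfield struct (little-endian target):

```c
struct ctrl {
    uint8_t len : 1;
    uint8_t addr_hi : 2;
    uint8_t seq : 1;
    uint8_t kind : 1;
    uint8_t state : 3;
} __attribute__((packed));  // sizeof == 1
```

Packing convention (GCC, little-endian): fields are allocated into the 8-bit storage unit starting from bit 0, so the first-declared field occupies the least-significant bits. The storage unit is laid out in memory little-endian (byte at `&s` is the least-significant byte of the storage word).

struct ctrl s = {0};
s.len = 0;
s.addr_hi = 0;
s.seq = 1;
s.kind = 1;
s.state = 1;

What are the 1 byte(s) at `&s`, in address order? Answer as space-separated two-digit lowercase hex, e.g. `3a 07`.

38

len:1 = 0 → 0x0 << 0 → word 0x00
addr_hi:2 = 0 → 0x0 << 1 → word 0x00
seq:1 = 1 → 0x1 << 3 → word 0x08
kind:1 = 1 → 0x1 << 4 → word 0x18
state:3 = 1 → 0x1 << 5 → word 0x38
word = 0x38 → little-endian bytes:
  [0]=0x38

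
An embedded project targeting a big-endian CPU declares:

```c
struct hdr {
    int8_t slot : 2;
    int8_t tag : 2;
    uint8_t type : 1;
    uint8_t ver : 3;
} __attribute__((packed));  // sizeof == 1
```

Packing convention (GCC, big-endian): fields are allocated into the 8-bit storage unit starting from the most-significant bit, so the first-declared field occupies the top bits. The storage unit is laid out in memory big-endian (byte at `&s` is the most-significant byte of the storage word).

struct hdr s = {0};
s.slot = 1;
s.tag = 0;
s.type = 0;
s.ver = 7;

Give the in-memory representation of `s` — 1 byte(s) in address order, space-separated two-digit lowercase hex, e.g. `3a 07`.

47

slot (2b) val=1 bits=0x1 at bit 6: 0x40
tag (2b) val=0 bits=0x0 at bit 4: 0x40
type (1b) val=0 bits=0x0 at bit 3: 0x40
ver (3b) val=7 bits=0x7 at bit 0: 0x47
word = 0x47 → big-endian bytes:
  [0]=0x47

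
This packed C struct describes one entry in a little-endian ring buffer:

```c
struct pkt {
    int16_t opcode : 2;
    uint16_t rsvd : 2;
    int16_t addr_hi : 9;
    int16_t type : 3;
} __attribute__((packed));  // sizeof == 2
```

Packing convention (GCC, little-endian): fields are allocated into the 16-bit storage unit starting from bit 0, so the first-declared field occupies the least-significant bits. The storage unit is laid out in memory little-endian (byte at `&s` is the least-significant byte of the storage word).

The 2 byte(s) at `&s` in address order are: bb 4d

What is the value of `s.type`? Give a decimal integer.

2

[0]=0xbb [1]=0x4d (little-endian) → word 0x4dbb
opcode:2 @ bit 0 → (0x4dbb>>0)&0x3 = 0x3
rsvd:2 @ bit 2 → (0x4dbb>>2)&0x3 = 0x2
addr_hi:9 @ bit 4 → (0x4dbb>>4)&0x1ff = 0xdb
type:3 @ bit 13 → (0x4dbb>>13)&0x7 = 0x2  ←
type signed 3b, MSB=0: value = 2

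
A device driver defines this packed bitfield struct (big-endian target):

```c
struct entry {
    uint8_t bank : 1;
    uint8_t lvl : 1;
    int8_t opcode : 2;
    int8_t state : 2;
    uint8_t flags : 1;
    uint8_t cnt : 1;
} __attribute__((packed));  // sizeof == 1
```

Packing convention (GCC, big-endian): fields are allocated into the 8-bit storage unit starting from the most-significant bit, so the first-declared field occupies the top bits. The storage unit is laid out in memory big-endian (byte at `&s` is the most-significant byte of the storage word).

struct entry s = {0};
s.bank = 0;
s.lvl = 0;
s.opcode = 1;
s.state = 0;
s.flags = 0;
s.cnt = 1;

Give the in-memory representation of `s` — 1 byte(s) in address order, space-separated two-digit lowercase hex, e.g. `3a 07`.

11

bank (1b) val=0 bits=0x0 at bit 7: 0x00
lvl (1b) val=0 bits=0x0 at bit 6: 0x00
opcode (2b) val=1 bits=0x1 at bit 4: 0x10
state (2b) val=0 bits=0x0 at bit 2: 0x10
flags (1b) val=0 bits=0x0 at bit 1: 0x10
cnt (1b) val=1 bits=0x1 at bit 0: 0x11
word = 0x11 → big-endian bytes:
  [0]=0x11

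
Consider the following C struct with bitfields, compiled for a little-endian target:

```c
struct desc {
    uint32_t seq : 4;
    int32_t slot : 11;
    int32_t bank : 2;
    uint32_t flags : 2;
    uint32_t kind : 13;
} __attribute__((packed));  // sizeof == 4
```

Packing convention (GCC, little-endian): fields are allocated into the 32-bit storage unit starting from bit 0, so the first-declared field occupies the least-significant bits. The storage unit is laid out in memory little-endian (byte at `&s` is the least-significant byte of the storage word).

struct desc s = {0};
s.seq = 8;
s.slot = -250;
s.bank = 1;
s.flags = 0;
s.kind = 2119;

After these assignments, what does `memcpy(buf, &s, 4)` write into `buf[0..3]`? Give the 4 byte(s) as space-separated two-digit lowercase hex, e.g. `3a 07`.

68 f0 38 42

[0+:4] seq=8 & 0xf = 0x8; word=0x00000008
[4+:11] slot=-250 & 0x7ff = 0x706; word=0x00007068
[15+:2] bank=1 & 0x3 = 0x1; word=0x0000f068
[17+:2] flags=0 & 0x3 = 0x0; word=0x0000f068
[19+:13] kind=2119 & 0x1fff = 0x847; word=0x4238f068
word = 0x4238f068 → little-endian bytes:
  [0]=0x68  [1]=0xf0  [2]=0x38  [3]=0x42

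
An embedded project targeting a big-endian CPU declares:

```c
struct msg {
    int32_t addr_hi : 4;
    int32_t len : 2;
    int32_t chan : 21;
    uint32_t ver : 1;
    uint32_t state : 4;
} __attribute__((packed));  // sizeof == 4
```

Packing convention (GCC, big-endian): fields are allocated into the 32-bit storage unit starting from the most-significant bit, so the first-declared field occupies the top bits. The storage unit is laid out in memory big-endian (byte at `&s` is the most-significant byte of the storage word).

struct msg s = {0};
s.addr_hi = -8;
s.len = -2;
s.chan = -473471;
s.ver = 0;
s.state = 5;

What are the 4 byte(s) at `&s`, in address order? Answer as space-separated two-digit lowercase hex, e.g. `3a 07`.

8b 18 d0 25

[28+:4] addr_hi=-8 & 0xf = 0x8; word=0x80000000
[26+:2] len=-2 & 0x3 = 0x2; word=0x88000000
[5+:21] chan=-473471 & 0x1fffff = 0x18c681; word=0x8b18d020
[4+:1] ver=0 & 0x1 = 0x0; word=0x8b18d020
[0+:4] state=5 & 0xf = 0x5; word=0x8b18d025
word = 0x8b18d025 → big-endian bytes:
  [0]=0x8b  [1]=0x18  [2]=0xd0  [3]=0x25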